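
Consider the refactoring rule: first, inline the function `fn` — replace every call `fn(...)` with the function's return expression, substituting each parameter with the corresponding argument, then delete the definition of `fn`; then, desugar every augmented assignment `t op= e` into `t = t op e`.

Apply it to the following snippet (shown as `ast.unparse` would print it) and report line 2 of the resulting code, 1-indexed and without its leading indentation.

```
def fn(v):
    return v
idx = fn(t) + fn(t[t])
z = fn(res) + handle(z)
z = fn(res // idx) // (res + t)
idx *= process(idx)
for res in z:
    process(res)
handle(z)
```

z = res + handle(z)

Transformed code:
idx = t + t[t]
z = res + handle(z)
z = res // idx // (res + t)
idx = idx * process(idx)
for res in z:
    process(res)
handle(z)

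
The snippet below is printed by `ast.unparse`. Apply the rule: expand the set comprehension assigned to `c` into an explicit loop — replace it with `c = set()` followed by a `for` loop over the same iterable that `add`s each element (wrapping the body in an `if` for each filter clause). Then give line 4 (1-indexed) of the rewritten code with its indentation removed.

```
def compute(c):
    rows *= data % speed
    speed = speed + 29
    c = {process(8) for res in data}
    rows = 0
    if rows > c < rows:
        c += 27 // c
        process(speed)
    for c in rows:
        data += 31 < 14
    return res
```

c = set()

Transformed code:
def compute(c):
    rows *= data % speed
    speed = speed + 29
    c = set()
    for res in data:
        c.add(process(8))
    rows = 0
    if rows > c < rows:
        c += 27 // c
        process(speed)
    for c in rows:
        data += 31 < 14
    return res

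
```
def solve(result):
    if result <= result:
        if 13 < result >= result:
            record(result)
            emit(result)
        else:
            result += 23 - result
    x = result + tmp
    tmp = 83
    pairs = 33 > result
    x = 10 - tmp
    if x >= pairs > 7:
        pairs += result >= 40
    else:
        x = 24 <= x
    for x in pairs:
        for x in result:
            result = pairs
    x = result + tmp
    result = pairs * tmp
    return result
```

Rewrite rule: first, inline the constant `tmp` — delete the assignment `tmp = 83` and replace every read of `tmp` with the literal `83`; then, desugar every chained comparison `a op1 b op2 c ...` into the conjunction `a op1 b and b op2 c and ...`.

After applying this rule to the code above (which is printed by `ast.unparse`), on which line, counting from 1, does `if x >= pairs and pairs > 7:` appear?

Transformed code:
def solve(result):
    if result <= result:
        if 13 < result and result >= result:
            record(result)
            emit(result)
        else:
            result += 23 - result
    x = result + 83
    pairs = 33 > result
    x = 10 - 83
    if x >= pairs and pairs > 7:
        pairs += result >= 40
    else:
        x = 24 <= x
    for x in pairs:
        for x in result:
            result = pairs
    x = result + 83
    result = pairs * 83
    return result

11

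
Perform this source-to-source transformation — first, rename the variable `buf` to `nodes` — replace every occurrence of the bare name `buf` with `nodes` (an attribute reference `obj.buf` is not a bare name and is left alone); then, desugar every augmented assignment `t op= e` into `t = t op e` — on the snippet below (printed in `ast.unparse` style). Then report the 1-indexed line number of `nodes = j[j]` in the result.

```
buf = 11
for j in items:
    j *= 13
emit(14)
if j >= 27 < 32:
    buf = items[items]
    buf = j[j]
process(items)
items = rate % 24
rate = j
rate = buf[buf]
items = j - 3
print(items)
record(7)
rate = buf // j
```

7

Transformed code:
nodes = 11
for j in items:
    j = j * 13
emit(14)
if j >= 27 < 32:
    nodes = items[items]
    nodes = j[j]
process(items)
items = rate % 24
rate = j
rate = nodes[nodes]
items = j - 3
print(items)
record(7)
rate = nodes // j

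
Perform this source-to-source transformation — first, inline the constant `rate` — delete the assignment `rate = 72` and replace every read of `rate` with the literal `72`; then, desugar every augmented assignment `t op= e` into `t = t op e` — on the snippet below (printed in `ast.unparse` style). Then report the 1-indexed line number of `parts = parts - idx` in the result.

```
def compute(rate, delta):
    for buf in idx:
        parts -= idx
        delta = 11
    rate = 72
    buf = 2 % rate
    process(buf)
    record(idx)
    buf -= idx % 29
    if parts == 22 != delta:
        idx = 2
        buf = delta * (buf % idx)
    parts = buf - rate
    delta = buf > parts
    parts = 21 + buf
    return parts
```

3

Transformed code:
def compute(rate, delta):
    for buf in idx:
        parts = parts - idx
        delta = 11
    buf = 2 % 72
    process(buf)
    record(idx)
    buf = buf - idx % 29
    if parts == 22 != delta:
        idx = 2
        buf = delta * (buf % idx)
    parts = buf - 72
    delta = buf > parts
    parts = 21 + buf
    return parts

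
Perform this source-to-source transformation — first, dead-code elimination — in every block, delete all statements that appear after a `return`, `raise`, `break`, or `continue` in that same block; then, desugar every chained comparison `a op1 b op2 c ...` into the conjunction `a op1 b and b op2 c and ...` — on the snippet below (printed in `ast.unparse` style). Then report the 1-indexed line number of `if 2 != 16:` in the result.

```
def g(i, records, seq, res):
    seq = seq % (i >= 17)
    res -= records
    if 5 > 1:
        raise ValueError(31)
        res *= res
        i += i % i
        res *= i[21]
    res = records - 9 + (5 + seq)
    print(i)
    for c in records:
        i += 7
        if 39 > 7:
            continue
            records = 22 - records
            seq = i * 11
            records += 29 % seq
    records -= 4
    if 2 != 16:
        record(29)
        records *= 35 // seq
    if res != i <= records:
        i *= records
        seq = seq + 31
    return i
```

13

Transformed code:
def g(i, records, seq, res):
    seq = seq % (i >= 17)
    res -= records
    if 5 > 1:
        raise ValueError(31)
    res = records - 9 + (5 + seq)
    print(i)
    for c in records:
        i += 7
        if 39 > 7:
            continue
    records -= 4
    if 2 != 16:
        record(29)
        records *= 35 // seq
    if res != i and i <= records:
        i *= records
        seq = seq + 31
    return i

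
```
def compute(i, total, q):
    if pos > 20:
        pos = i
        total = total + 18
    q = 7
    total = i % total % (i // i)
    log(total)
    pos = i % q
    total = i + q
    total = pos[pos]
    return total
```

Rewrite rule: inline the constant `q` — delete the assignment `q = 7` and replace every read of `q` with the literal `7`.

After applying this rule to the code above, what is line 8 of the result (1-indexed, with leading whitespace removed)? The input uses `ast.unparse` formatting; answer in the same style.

Transformed code:
def compute(i, total, q):
    if pos > 20:
        pos = i
        total = total + 18
    total = i % total % (i // i)
    log(total)
    pos = i % 7
    total = i + 7
    total = pos[pos]
    return total

total = i + 7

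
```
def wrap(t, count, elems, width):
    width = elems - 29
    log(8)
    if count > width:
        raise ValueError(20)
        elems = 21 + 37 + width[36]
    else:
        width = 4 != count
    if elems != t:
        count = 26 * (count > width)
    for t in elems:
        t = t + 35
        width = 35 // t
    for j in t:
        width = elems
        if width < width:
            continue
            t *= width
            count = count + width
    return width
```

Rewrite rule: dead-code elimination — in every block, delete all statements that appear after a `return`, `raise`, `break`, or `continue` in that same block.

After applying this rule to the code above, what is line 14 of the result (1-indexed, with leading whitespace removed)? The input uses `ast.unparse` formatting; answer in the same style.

Transformed code:
def wrap(t, count, elems, width):
    width = elems - 29
    log(8)
    if count > width:
        raise ValueError(20)
    else:
        width = 4 != count
    if elems != t:
        count = 26 * (count > width)
    for t in elems:
        t = t + 35
        width = 35 // t
    for j in t:
        width = elems
        if width < width:
            continue
    return width

width = elems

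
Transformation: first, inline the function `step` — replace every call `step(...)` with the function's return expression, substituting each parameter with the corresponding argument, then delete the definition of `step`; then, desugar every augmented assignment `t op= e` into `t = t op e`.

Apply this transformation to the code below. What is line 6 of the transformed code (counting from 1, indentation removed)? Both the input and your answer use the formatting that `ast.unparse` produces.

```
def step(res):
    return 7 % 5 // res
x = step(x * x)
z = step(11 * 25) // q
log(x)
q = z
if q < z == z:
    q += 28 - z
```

q = q + (28 - z)

Transformed code:
x = 7 % 5 // (x * x)
z = 7 % 5 // (11 * 25) // q
log(x)
q = z
if q < z == z:
    q = q + (28 - z)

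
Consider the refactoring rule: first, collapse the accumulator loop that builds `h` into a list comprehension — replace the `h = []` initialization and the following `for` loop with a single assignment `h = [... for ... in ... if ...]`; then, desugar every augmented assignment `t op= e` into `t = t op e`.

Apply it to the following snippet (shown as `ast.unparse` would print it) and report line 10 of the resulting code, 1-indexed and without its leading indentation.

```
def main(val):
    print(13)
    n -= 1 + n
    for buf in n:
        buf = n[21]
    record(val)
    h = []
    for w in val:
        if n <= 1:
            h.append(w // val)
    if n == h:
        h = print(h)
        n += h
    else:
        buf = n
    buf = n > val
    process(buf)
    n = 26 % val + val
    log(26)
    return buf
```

n = n + h

Transformed code:
def main(val):
    print(13)
    n = n - (1 + n)
    for buf in n:
        buf = n[21]
    record(val)
    h = [w // val for w in val if n <= 1]
    if n == h:
        h = print(h)
        n = n + h
    else:
        buf = n
    buf = n > val
    process(buf)
    n = 26 % val + val
    log(26)
    return buf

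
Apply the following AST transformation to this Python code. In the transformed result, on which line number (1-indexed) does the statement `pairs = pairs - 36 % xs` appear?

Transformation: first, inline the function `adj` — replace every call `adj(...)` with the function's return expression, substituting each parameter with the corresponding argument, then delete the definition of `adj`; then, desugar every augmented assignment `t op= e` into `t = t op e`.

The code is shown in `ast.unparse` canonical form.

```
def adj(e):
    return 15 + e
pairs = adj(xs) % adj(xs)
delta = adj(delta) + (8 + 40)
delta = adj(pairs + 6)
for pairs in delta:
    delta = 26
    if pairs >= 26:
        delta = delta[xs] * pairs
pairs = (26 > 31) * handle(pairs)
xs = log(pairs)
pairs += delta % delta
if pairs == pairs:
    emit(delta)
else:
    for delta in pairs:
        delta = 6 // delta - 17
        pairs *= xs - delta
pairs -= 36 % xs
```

17

Transformed code:
pairs = (15 + xs) % (15 + xs)
delta = 15 + delta + (8 + 40)
delta = 15 + (pairs + 6)
for pairs in delta:
    delta = 26
    if pairs >= 26:
        delta = delta[xs] * pairs
pairs = (26 > 31) * handle(pairs)
xs = log(pairs)
pairs = pairs + delta % delta
if pairs == pairs:
    emit(delta)
else:
    for delta in pairs:
        delta = 6 // delta - 17
        pairs = pairs * (xs - delta)
pairs = pairs - 36 % xs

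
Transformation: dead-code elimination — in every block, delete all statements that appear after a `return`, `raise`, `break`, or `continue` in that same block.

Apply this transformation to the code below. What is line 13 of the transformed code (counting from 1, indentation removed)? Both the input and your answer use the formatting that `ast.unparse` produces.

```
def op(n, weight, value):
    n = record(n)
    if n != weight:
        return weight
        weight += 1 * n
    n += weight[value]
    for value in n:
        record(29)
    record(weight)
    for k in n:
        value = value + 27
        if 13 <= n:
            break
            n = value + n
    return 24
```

Transformed code:
def op(n, weight, value):
    n = record(n)
    if n != weight:
        return weight
    n += weight[value]
    for value in n:
        record(29)
    record(weight)
    for k in n:
        value = value + 27
        if 13 <= n:
            break
    return 24

return 24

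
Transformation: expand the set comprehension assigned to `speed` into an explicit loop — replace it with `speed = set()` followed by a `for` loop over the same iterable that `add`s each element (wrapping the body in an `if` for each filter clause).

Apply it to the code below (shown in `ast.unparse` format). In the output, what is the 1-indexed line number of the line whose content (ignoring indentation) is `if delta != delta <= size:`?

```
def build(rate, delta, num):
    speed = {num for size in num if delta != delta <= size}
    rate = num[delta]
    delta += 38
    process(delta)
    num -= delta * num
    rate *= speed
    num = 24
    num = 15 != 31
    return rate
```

4

Transformed code:
def build(rate, delta, num):
    speed = set()
    for size in num:
        if delta != delta <= size:
            speed.add(num)
    rate = num[delta]
    delta += 38
    process(delta)
    num -= delta * num
    rate *= speed
    num = 24
    num = 15 != 31
    return rate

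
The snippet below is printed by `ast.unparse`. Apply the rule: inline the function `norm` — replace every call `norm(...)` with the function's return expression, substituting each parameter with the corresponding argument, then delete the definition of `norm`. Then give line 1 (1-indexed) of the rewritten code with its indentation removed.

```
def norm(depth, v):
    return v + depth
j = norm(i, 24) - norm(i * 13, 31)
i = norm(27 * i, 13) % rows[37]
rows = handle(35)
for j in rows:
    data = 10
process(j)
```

Transformed code:
j = 24 + i - (31 + i * 13)
i = (13 + 27 * i) % rows[37]
rows = handle(35)
for j in rows:
    data = 10
process(j)

j = 24 + i - (31 + i * 13)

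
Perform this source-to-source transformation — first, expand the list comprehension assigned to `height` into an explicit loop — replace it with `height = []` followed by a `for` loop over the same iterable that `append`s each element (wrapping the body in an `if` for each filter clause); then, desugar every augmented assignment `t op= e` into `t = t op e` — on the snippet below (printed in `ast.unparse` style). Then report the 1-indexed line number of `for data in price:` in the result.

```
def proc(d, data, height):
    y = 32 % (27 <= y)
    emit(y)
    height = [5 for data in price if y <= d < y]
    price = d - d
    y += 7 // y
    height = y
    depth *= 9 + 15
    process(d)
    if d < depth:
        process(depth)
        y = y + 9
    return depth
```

5

Transformed code:
def proc(d, data, height):
    y = 32 % (27 <= y)
    emit(y)
    height = []
    for data in price:
        if y <= d < y:
            height.append(5)
    price = d - d
    y = y + 7 // y
    height = y
    depth = depth * (9 + 15)
    process(d)
    if d < depth:
        process(depth)
        y = y + 9
    return depth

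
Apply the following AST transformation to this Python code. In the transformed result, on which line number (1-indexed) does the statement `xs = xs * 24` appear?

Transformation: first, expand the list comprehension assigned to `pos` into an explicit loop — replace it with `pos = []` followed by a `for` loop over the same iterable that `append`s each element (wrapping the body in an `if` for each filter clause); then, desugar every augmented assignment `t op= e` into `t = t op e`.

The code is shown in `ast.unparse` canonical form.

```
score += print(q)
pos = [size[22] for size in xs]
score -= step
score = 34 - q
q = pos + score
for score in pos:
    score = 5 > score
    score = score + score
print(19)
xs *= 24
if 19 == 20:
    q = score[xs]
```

12

Transformed code:
score = score + print(q)
pos = []
for size in xs:
    pos.append(size[22])
score = score - step
score = 34 - q
q = pos + score
for score in pos:
    score = 5 > score
    score = score + score
print(19)
xs = xs * 24
if 19 == 20:
    q = score[xs]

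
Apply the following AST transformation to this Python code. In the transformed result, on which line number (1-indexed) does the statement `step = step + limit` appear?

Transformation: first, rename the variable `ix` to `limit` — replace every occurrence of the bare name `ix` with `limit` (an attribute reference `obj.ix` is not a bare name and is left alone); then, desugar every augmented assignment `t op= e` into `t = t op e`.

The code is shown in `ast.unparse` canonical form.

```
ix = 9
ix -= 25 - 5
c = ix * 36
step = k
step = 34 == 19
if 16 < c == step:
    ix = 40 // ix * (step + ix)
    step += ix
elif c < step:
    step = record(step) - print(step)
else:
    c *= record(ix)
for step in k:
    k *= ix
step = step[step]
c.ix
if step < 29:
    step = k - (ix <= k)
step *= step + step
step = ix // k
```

8

Transformed code:
limit = 9
limit = limit - (25 - 5)
c = limit * 36
step = k
step = 34 == 19
if 16 < c == step:
    limit = 40 // limit * (step + limit)
    step = step + limit
elif c < step:
    step = record(step) - print(step)
else:
    c = c * record(limit)
for step in k:
    k = k * limit
step = step[step]
c.ix
if step < 29:
    step = k - (limit <= k)
step = step * (step + step)
step = limit // k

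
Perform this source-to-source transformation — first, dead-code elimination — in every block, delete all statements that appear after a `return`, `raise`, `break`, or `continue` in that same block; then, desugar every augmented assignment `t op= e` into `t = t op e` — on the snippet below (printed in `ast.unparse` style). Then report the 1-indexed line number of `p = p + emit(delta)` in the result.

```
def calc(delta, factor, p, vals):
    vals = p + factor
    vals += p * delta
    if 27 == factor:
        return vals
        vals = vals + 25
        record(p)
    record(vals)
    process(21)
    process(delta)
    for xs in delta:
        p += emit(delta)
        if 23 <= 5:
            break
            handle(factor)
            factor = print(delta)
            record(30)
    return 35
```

10

Transformed code:
def calc(delta, factor, p, vals):
    vals = p + factor
    vals = vals + p * delta
    if 27 == factor:
        return vals
    record(vals)
    process(21)
    process(delta)
    for xs in delta:
        p = p + emit(delta)
        if 23 <= 5:
            break
    return 35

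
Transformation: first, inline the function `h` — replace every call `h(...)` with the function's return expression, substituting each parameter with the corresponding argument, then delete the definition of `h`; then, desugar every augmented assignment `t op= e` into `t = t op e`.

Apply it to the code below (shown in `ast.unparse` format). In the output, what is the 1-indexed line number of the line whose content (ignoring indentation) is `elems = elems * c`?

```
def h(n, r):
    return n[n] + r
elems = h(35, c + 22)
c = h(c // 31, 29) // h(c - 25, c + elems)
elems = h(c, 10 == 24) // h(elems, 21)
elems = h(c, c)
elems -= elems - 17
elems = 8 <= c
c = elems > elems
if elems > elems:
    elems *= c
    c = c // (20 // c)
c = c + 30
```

Transformed code:
elems = 35[35] + (c + 22)
c = ((c // 31)[c // 31] + 29) // ((c - 25)[c - 25] + (c + elems))
elems = (c[c] + (10 == 24)) // (elems[elems] + 21)
elems = c[c] + c
elems = elems - (elems - 17)
elems = 8 <= c
c = elems > elems
if elems > elems:
    elems = elems * c
    c = c // (20 // c)
c = c + 30

9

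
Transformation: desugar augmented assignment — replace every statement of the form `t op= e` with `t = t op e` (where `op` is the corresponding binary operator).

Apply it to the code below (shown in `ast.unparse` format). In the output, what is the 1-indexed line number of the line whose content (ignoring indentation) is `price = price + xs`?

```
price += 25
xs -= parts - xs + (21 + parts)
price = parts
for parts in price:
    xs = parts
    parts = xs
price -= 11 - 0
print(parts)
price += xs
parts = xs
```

Transformed code:
price = price + 25
xs = xs - (parts - xs + (21 + parts))
price = parts
for parts in price:
    xs = parts
    parts = xs
price = price - (11 - 0)
print(parts)
price = price + xs
parts = xs

9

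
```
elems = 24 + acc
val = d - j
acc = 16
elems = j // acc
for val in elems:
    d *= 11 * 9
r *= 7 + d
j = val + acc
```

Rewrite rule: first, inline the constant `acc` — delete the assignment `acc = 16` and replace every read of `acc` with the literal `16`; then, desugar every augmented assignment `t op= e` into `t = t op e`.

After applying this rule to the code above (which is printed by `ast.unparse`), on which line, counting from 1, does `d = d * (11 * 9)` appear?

Transformed code:
elems = 24 + 16
val = d - j
elems = j // 16
for val in elems:
    d = d * (11 * 9)
r = r * (7 + d)
j = val + 16

5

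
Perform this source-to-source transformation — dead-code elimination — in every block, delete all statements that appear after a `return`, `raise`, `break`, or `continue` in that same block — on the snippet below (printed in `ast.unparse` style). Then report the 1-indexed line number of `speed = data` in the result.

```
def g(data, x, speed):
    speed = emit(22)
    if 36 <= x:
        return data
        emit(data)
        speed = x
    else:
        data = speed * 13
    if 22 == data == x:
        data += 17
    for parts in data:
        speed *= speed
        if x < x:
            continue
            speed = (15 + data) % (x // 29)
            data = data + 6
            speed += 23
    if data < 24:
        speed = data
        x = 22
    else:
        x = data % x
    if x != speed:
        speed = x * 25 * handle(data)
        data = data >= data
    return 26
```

14

Transformed code:
def g(data, x, speed):
    speed = emit(22)
    if 36 <= x:
        return data
    else:
        data = speed * 13
    if 22 == data == x:
        data += 17
    for parts in data:
        speed *= speed
        if x < x:
            continue
    if data < 24:
        speed = data
        x = 22
    else:
        x = data % x
    if x != speed:
        speed = x * 25 * handle(data)
        data = data >= data
    return 26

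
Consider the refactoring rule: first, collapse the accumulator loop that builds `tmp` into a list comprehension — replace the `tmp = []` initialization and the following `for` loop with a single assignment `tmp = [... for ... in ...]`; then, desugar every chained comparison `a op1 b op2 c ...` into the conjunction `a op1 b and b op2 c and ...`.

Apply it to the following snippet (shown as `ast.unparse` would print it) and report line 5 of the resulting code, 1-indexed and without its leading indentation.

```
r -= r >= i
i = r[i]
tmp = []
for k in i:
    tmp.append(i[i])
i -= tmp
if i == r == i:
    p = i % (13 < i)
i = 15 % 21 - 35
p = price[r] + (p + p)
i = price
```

Transformed code:
r -= r >= i
i = r[i]
tmp = [i[i] for k in i]
i -= tmp
if i == r and r == i:
    p = i % (13 < i)
i = 15 % 21 - 35
p = price[r] + (p + p)
i = price

if i == r and r == i:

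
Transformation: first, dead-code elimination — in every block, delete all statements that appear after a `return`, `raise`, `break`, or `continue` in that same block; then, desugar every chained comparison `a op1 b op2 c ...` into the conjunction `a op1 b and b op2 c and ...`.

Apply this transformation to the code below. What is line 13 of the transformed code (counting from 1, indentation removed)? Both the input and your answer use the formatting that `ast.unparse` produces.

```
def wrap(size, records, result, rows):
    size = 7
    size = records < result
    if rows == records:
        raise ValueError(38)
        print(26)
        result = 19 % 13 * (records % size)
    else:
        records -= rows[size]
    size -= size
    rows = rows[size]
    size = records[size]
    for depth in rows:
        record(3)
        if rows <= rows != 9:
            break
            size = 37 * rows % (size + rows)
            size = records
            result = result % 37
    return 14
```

Transformed code:
def wrap(size, records, result, rows):
    size = 7
    size = records < result
    if rows == records:
        raise ValueError(38)
    else:
        records -= rows[size]
    size -= size
    rows = rows[size]
    size = records[size]
    for depth in rows:
        record(3)
        if rows <= rows and rows != 9:
            break
    return 14

if rows <= rows and rows != 9:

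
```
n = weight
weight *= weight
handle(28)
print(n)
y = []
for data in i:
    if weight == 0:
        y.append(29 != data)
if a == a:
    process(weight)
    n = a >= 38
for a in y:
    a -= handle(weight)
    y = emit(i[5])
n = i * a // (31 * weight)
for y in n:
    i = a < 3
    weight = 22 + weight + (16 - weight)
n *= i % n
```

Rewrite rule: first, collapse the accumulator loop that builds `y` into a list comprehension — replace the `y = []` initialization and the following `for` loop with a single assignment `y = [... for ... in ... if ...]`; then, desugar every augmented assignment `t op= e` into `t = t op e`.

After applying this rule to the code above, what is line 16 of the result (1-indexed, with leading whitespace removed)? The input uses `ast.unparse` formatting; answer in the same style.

Transformed code:
n = weight
weight = weight * weight
handle(28)
print(n)
y = [29 != data for data in i if weight == 0]
if a == a:
    process(weight)
    n = a >= 38
for a in y:
    a = a - handle(weight)
    y = emit(i[5])
n = i * a // (31 * weight)
for y in n:
    i = a < 3
    weight = 22 + weight + (16 - weight)
n = n * (i % n)

n = n * (i % n)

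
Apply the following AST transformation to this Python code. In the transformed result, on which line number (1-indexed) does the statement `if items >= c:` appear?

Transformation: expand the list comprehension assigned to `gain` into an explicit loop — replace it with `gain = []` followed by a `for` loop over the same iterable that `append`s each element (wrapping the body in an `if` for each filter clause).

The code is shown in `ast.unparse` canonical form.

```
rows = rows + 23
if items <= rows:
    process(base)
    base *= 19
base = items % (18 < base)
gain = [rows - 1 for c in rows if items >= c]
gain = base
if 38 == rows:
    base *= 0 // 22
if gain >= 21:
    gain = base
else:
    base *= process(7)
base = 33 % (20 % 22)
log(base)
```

8

Transformed code:
rows = rows + 23
if items <= rows:
    process(base)
    base *= 19
base = items % (18 < base)
gain = []
for c in rows:
    if items >= c:
        gain.append(rows - 1)
gain = base
if 38 == rows:
    base *= 0 // 22
if gain >= 21:
    gain = base
else:
    base *= process(7)
base = 33 % (20 % 22)
log(base)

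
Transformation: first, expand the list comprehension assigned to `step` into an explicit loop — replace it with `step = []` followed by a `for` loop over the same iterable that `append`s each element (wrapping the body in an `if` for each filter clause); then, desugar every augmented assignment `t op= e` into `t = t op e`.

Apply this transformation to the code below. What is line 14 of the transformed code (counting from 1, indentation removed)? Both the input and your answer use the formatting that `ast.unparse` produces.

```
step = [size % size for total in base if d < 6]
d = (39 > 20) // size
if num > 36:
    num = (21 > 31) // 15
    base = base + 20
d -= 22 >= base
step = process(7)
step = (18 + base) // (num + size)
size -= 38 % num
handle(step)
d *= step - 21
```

d = d * (step - 21)

Transformed code:
step = []
for total in base:
    if d < 6:
        step.append(size % size)
d = (39 > 20) // size
if num > 36:
    num = (21 > 31) // 15
    base = base + 20
d = d - (22 >= base)
step = process(7)
step = (18 + base) // (num + size)
size = size - 38 % num
handle(step)
d = d * (step - 21)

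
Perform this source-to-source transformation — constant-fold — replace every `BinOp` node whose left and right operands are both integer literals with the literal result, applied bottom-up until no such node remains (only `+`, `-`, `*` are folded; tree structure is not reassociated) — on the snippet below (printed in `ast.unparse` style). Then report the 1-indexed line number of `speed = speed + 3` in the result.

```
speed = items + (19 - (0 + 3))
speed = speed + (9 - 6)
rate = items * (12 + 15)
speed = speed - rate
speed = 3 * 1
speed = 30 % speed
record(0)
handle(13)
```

2

Transformed code:
speed = items + 16
speed = speed + 3
rate = items * 27
speed = speed - rate
speed = 3
speed = 30 % speed
record(0)
handle(13)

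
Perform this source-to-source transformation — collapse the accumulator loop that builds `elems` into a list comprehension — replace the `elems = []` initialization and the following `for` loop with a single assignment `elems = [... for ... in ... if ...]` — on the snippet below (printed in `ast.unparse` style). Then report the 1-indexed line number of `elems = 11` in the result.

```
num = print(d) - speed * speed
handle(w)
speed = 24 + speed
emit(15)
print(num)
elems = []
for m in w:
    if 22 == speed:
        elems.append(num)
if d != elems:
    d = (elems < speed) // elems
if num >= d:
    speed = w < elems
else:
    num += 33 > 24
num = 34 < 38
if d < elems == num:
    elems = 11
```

15

Transformed code:
num = print(d) - speed * speed
handle(w)
speed = 24 + speed
emit(15)
print(num)
elems = [num for m in w if 22 == speed]
if d != elems:
    d = (elems < speed) // elems
if num >= d:
    speed = w < elems
else:
    num += 33 > 24
num = 34 < 38
if d < elems == num:
    elems = 11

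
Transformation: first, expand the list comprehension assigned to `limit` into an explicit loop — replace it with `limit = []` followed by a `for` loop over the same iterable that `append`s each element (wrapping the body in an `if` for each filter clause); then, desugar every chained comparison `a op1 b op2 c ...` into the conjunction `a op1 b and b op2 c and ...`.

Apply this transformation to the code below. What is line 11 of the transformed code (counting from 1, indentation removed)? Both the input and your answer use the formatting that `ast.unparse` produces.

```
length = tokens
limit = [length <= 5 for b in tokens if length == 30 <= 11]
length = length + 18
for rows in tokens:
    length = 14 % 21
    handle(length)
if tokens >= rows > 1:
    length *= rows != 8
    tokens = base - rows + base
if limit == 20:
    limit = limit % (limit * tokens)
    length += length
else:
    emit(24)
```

Transformed code:
length = tokens
limit = []
for b in tokens:
    if length == 30 and 30 <= 11:
        limit.append(length <= 5)
length = length + 18
for rows in tokens:
    length = 14 % 21
    handle(length)
if tokens >= rows and rows > 1:
    length *= rows != 8
    tokens = base - rows + base
if limit == 20:
    limit = limit % (limit * tokens)
    length += length
else:
    emit(24)

length *= rows != 8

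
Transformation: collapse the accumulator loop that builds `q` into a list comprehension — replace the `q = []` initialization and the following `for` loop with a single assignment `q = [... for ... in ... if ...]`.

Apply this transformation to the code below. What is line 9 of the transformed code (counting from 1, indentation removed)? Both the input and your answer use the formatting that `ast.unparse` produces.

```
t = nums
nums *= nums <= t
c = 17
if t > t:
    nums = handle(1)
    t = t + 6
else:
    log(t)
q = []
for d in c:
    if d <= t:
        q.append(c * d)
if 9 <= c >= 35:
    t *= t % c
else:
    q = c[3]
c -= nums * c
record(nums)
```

q = [c * d for d in c if d <= t]

Transformed code:
t = nums
nums *= nums <= t
c = 17
if t > t:
    nums = handle(1)
    t = t + 6
else:
    log(t)
q = [c * d for d in c if d <= t]
if 9 <= c >= 35:
    t *= t % c
else:
    q = c[3]
c -= nums * c
record(nums)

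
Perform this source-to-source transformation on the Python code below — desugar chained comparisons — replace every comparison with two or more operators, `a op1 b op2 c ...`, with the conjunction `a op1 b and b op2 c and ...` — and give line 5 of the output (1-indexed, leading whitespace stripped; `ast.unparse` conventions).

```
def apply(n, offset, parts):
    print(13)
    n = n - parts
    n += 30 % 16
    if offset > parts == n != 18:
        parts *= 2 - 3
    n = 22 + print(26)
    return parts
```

if offset > parts and parts == n and (n != 18):

Transformed code:
def apply(n, offset, parts):
    print(13)
    n = n - parts
    n += 30 % 16
    if offset > parts and parts == n and (n != 18):
        parts *= 2 - 3
    n = 22 + print(26)
    return parts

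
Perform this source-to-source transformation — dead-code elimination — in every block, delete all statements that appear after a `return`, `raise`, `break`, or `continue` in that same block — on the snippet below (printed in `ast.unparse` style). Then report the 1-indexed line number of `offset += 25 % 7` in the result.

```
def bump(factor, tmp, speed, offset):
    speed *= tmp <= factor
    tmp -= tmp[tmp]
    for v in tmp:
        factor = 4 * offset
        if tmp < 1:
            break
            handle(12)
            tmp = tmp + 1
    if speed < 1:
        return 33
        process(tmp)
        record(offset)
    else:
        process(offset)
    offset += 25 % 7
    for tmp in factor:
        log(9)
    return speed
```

Transformed code:
def bump(factor, tmp, speed, offset):
    speed *= tmp <= factor
    tmp -= tmp[tmp]
    for v in tmp:
        factor = 4 * offset
        if tmp < 1:
            break
    if speed < 1:
        return 33
    else:
        process(offset)
    offset += 25 % 7
    for tmp in factor:
        log(9)
    return speed

12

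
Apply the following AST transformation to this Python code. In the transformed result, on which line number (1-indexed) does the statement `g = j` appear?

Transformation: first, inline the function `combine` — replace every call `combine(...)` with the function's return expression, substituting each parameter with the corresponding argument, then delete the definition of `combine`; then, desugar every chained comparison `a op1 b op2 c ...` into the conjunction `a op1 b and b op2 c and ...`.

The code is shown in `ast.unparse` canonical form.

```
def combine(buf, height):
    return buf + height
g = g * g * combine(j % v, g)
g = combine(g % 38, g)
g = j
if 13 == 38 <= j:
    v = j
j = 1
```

Transformed code:
g = g * g * (j % v + g)
g = g % 38 + g
g = j
if 13 == 38 and 38 <= j:
    v = j
j = 1

3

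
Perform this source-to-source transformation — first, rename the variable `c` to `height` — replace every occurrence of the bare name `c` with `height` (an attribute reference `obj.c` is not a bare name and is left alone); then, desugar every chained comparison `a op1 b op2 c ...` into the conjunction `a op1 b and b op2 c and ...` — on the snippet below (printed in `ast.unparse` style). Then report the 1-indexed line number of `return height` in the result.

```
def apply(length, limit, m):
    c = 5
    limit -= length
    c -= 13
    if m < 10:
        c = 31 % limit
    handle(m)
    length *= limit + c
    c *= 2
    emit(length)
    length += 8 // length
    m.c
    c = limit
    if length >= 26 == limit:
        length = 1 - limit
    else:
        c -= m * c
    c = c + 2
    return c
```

19

Transformed code:
def apply(length, limit, m):
    height = 5
    limit -= length
    height -= 13
    if m < 10:
        height = 31 % limit
    handle(m)
    length *= limit + height
    height *= 2
    emit(length)
    length += 8 // length
    m.c
    height = limit
    if length >= 26 and 26 == limit:
        length = 1 - limit
    else:
        height -= m * height
    height = height + 2
    return height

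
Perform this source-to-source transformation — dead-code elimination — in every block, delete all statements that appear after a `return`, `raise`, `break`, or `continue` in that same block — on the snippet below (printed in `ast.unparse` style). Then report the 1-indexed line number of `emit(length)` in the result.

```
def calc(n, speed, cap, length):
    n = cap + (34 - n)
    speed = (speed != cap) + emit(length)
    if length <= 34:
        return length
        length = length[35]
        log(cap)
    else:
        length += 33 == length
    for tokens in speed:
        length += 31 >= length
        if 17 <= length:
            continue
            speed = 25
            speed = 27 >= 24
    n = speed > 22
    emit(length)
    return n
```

13

Transformed code:
def calc(n, speed, cap, length):
    n = cap + (34 - n)
    speed = (speed != cap) + emit(length)
    if length <= 34:
        return length
    else:
        length += 33 == length
    for tokens in speed:
        length += 31 >= length
        if 17 <= length:
            continue
    n = speed > 22
    emit(length)
    return n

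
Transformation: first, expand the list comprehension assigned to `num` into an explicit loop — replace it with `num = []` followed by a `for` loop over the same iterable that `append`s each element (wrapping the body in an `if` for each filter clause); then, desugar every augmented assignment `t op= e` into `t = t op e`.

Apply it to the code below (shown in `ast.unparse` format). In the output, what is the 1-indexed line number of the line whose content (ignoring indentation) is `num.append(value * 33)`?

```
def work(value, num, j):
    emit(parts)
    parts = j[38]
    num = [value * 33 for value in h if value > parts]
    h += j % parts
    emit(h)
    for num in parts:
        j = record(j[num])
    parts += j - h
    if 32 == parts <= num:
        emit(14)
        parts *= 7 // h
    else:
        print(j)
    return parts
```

Transformed code:
def work(value, num, j):
    emit(parts)
    parts = j[38]
    num = []
    for value in h:
        if value > parts:
            num.append(value * 33)
    h = h + j % parts
    emit(h)
    for num in parts:
        j = record(j[num])
    parts = parts + (j - h)
    if 32 == parts <= num:
        emit(14)
        parts = parts * (7 // h)
    else:
        print(j)
    return parts

7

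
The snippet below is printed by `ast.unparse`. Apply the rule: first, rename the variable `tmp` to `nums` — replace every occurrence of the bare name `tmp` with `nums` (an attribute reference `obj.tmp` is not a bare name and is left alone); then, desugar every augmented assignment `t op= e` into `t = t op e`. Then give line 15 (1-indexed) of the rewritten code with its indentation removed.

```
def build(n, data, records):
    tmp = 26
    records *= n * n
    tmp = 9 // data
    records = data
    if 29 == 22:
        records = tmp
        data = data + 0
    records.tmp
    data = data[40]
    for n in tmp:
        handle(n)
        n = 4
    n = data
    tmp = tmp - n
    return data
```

Transformed code:
def build(n, data, records):
    nums = 26
    records = records * (n * n)
    nums = 9 // data
    records = data
    if 29 == 22:
        records = nums
        data = data + 0
    records.tmp
    data = data[40]
    for n in nums:
        handle(n)
        n = 4
    n = data
    nums = nums - n
    return data

nums = nums - n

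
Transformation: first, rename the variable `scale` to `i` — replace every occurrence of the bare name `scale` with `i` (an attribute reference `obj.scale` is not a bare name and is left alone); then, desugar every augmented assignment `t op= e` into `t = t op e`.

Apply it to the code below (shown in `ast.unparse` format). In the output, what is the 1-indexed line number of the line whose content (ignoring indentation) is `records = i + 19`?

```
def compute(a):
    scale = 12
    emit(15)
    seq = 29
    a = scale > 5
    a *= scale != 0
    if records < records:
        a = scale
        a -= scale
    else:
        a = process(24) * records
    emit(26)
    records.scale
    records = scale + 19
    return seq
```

14

Transformed code:
def compute(a):
    i = 12
    emit(15)
    seq = 29
    a = i > 5
    a = a * (i != 0)
    if records < records:
        a = i
        a = a - i
    else:
        a = process(24) * records
    emit(26)
    records.scale
    records = i + 19
    return seq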